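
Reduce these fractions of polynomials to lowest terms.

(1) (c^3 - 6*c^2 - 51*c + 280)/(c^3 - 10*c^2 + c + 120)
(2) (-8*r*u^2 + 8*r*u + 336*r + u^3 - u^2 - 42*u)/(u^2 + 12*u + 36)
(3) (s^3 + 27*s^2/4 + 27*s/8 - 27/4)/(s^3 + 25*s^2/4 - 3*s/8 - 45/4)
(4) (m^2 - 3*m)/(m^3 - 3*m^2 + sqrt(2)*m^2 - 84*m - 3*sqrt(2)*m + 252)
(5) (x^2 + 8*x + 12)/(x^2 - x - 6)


(1) = (c + 7)/(c + 3)
(2) = (-8*r*u + 56*r + u^2 - 7*u)/(u + 6)
(3) = (4*s - 3)/(4*s - 5)
(4) = m/(m^2 + sqrt(2)*m - 84)
(5) = (x + 6)/(x - 3)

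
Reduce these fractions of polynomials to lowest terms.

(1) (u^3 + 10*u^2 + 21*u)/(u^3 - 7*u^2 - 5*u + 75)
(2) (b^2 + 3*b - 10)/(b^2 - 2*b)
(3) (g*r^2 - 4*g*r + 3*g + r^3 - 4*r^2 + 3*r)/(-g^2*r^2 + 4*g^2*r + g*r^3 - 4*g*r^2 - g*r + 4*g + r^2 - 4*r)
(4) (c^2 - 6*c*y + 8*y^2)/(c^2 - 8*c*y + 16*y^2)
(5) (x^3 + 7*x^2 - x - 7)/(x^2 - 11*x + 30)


(1) = (u^2 + 7*u)/(u^2 - 10*u + 25)
(2) = (b + 5)/b
(3) = (g*r^2 - 4*g*r + 3*g + r^3 - 4*r^2 + 3*r)/(-g^2*r^2 + 4*g^2*r + g*r^3 - 4*g*r^2 - g*r + 4*g + r^2 - 4*r)
(4) = (-c + 2*y)/(-c + 4*y)
(5) = (x^3 + 7*x^2 - x - 7)/(x^2 - 11*x + 30)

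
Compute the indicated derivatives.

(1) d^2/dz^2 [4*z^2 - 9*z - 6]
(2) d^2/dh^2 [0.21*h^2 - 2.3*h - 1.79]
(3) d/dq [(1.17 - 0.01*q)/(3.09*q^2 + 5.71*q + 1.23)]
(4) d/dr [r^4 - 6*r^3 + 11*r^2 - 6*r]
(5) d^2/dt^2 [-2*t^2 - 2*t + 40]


(1) = 8
(2) = 0.420000000000000
(3) = (0.0309*q^2 - 7.2306*q - 6.693)/(9.5481*q^4 + 35.2878*q^3 + 40.2055*q^2 + 14.0466*q + 1.5129)
(4) = 4*r^3 - 18*r^2 + 22*r - 6
(5) = -4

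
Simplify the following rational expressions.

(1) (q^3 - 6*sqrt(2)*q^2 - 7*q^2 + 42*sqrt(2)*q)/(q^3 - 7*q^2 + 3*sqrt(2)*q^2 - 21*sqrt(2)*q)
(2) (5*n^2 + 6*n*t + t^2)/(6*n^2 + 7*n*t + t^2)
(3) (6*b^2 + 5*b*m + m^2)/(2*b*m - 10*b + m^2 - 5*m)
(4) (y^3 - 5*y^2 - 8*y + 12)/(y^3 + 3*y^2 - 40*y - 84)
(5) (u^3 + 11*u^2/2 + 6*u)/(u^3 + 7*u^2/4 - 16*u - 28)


(1) = (q - 6*sqrt(2))/(q + 3*sqrt(2))
(2) = (5*n + t)/(6*n + t)
(3) = (3*b + m)/(m - 5)
(4) = (y - 1)/(y + 7)
(5) = (4*u^2 + 6*u)/(4*u^2 - 9*u - 28)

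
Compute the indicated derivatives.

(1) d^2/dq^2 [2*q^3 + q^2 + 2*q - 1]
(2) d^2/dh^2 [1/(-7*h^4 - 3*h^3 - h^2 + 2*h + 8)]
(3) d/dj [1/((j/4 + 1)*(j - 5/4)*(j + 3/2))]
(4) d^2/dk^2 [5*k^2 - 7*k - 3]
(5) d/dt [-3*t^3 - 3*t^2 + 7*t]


(1) = 12*q + 2
(2) = 2*((42*h^2 + 9*h + 1)*(7*h^4 + 3*h^3 + h^2 - 2*h - 8) - (28*h^3 + 9*h^2 + 2*h - 2)^2)/(7*h^4 + 3*h^3 + h^2 - 2*h - 8)^3
(3) = 32*(-24*j^2 - 68*j + 7)/(64*j^6 + 544*j^5 + 1044*j^4 - 1436*j^3 - 4031*j^2 + 840*j + 3600)
(4) = 10
(5) = -9*t^2 - 6*t + 7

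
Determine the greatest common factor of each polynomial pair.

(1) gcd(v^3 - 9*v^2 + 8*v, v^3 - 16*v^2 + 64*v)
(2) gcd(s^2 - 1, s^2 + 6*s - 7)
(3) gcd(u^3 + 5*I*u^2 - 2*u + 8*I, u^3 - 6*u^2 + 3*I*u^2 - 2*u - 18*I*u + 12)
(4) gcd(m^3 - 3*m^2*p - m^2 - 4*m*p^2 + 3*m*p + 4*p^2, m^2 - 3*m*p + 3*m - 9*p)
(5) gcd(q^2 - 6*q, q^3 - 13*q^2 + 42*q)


(1) = gcd(v*(v - 8)*(v - 1), v*(v - 8)^2) = v^2 - 8*v
(2) = s - 1
(3) = u + 2*I
(4) = gcd((m - 1)*(m - 4*p)*(m + p), (m + 3)*(m - 3*p)) = 1
(5) = q^2 - 6*q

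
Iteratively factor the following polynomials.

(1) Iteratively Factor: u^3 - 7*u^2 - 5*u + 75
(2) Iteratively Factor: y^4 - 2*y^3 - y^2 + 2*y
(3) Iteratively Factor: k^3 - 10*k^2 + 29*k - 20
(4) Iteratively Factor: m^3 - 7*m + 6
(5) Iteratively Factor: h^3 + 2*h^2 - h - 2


(1) = (u + 3)*(u^2 - 10*u + 25) = (u - 5)*(u + 3)*(u - 5)
(2) = (y - 2)*(y^3 - y) = y*(y - 2)*(y^2 - 1) = y*(y - 2)*(y + 1)*(y - 1)
(3) = (k - 5)*(k^2 - 5*k + 4) = (k - 5)*(k - 4)*(k - 1)
(4) = (m + 3)*(m^2 - 3*m + 2) = (m - 1)*(m + 3)*(m - 2)
(5) = (h + 2)*(h^2 - 1) = (h + 1)*(h + 2)*(h - 1)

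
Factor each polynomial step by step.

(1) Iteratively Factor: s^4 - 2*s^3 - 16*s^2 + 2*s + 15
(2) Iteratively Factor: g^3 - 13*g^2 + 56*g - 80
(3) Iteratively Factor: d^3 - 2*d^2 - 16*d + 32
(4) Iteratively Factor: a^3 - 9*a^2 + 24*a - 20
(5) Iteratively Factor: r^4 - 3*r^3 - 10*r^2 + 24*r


(1) = (s + 3)*(s^3 - 5*s^2 - s + 5) = (s - 1)*(s + 3)*(s^2 - 4*s - 5) = (s - 5)*(s - 1)*(s + 3)*(s + 1)
(2) = (g - 4)*(g^2 - 9*g + 20) = (g - 4)^2*(g - 5)
(3) = (d - 2)*(d^2 - 16) = (d - 2)*(d + 4)*(d - 4)
(4) = (a - 5)*(a^2 - 4*a + 4) = (a - 5)*(a - 2)*(a - 2)
(5) = (r)*(r^3 - 3*r^2 - 10*r + 24) = r*(r - 2)*(r^2 - r - 12) = r*(r - 2)*(r + 3)*(r - 4)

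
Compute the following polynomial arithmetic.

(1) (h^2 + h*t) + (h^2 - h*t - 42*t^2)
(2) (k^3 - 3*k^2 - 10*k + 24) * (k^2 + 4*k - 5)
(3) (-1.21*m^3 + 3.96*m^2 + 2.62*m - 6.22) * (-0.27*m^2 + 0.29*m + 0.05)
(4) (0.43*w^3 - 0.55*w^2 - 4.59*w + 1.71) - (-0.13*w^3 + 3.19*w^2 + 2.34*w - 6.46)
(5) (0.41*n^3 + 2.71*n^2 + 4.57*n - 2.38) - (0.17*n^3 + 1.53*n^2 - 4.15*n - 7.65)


(1) = 2*h^2 - 42*t^2
(2) = k^5 + k^4 - 27*k^3 - k^2 + 146*k - 120
(3) = 0.3267*m^5 - 1.4201*m^4 + 0.3805*m^3 + 2.6372*m^2 - 1.6728*m - 0.311
(4) = 0.56*w^3 - 3.74*w^2 - 6.93*w + 8.17
(5) = 0.24*n^3 + 1.18*n^2 + 8.72*n + 5.27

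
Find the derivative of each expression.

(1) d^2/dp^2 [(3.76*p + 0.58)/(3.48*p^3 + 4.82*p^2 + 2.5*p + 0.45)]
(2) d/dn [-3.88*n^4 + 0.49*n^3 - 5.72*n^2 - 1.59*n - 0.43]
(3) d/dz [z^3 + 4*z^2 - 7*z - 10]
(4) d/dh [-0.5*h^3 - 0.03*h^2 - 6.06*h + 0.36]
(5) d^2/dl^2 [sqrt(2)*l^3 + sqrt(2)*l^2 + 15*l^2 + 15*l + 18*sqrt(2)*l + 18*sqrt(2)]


(1) = (273.210624*p^5 + 462.7008*p^4 + 264.942656*p^3 + 40.466832*p^2 - 12.44832*p - 3.72604)/(42.144192*p^9 + 175.116384*p^8 + 333.374256*p^7 + 379.933208*p^6 + 284.78172*p^5 + 145.22874*p^4 + 50.2741*p^3 + 11.36565*p^2 + 1.51875*p + 0.091125)
(2) = -15.52*n^3 + 1.47*n^2 - 11.44*n - 1.59
(3) = 3*z^2 + 8*z - 7
(4) = -1.5*h^2 - 0.06*h - 6.06
(5) = 6*sqrt(2)*l + 2*sqrt(2) + 30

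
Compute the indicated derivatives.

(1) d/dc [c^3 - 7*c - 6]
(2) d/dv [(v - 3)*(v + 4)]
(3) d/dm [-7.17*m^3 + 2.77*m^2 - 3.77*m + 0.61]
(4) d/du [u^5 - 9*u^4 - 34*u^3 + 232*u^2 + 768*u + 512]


(1) = 3*c^2 - 7
(2) = 2*v + 1
(3) = -21.51*m^2 + 5.54*m - 3.77
(4) = 5*u^4 - 36*u^3 - 102*u^2 + 464*u + 768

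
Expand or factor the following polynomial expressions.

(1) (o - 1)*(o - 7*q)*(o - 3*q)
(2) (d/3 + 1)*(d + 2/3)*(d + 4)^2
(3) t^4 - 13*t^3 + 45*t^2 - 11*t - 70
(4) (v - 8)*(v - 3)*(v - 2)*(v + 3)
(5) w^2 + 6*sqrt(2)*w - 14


(1) = o^3 - 10*o^2*q - o^2 + 21*o*q^2 + 10*o*q - 21*q^2
(2) = d^4/3 + 35*d^3/9 + 142*d^2/9 + 224*d/9 + 32/3
(3) = (t - 7)*(t - 5)*(t - 2)*(t + 1)
(4) = v^4 - 10*v^3 + 7*v^2 + 90*v - 144
(5) = (w - sqrt(2))*(w + 7*sqrt(2))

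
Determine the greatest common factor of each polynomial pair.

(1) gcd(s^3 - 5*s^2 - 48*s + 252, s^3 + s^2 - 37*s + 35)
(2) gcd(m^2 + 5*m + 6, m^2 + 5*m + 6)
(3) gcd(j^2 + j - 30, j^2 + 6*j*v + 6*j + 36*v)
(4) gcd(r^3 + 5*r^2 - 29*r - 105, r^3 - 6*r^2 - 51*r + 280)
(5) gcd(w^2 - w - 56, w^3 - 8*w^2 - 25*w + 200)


(1) = gcd((s - 6)^2*(s + 7), (s - 5)*(s - 1)*(s + 7)) = s + 7
(2) = gcd((m + 2)*(m + 3), (m + 2)*(m + 3)) = m^2 + 5*m + 6
(3) = j + 6
(4) = gcd((r - 5)*(r + 3)*(r + 7), (r - 8)*(r - 5)*(r + 7)) = r^2 + 2*r - 35
(5) = gcd((w - 8)*(w + 7), (w - 8)*(w - 5)*(w + 5)) = w - 8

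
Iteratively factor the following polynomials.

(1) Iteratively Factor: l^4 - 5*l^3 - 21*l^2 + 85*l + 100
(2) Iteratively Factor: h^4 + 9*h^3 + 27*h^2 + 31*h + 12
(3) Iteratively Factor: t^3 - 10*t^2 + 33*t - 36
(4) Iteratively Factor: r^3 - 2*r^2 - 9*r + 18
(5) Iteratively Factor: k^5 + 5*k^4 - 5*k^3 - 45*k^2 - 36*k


(1) = (l - 5)*(l^3 - 21*l - 20) = (l - 5)*(l + 1)*(l^2 - l - 20) = (l - 5)^2*(l + 1)*(l + 4)
(2) = (h + 1)*(h^3 + 8*h^2 + 19*h + 12) = (h + 1)*(h + 3)*(h^2 + 5*h + 4) = (h + 1)*(h + 3)*(h + 4)*(h + 1)
(3) = (t - 3)*(t^2 - 7*t + 12) = (t - 4)*(t - 3)*(t - 3)
(4) = (r - 3)*(r^2 + r - 6) = (r - 3)*(r + 3)*(r - 2)
(5) = (k + 1)*(k^4 + 4*k^3 - 9*k^2 - 36*k) = (k + 1)*(k + 4)*(k^3 - 9*k) = k*(k + 1)*(k + 4)*(k^2 - 9) = k*(k - 3)*(k + 1)*(k + 4)*(k + 3)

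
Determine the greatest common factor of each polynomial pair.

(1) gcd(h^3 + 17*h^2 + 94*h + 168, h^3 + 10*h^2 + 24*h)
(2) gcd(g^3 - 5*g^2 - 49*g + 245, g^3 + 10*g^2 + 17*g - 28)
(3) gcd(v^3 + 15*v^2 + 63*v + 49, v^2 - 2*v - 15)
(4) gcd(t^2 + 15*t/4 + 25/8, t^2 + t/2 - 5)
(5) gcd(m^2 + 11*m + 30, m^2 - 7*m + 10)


(1) = gcd((h + 4)*(h + 6)*(h + 7), h*(h + 4)*(h + 6)) = h^2 + 10*h + 24
(2) = g + 7
(3) = gcd((v + 1)*(v + 7)^2, (v - 5)*(v + 3)) = 1
(4) = t + 5/2
(5) = gcd((m + 5)*(m + 6), (m - 5)*(m - 2)) = 1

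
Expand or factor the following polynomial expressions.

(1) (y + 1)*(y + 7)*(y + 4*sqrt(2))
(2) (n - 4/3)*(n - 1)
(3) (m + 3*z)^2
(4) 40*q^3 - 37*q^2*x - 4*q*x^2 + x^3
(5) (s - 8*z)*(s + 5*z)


(1) = y^3 + 4*sqrt(2)*y^2 + 8*y^2 + 7*y + 32*sqrt(2)*y + 28*sqrt(2)
(2) = n^2 - 7*n/3 + 4/3
(3) = m^2 + 6*m*z + 9*z^2
(4) = (-8*q + x)*(-q + x)*(5*q + x)
(5) = s^2 - 3*s*z - 40*z^2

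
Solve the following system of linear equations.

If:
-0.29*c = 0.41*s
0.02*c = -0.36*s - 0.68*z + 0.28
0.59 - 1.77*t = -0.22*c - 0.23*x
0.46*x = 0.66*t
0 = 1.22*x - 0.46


Then:
c = -0.96
s = 0.68
t = 0.26
x = 0.38
z = 0.08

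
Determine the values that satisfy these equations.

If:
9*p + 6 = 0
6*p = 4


Then:
No Solution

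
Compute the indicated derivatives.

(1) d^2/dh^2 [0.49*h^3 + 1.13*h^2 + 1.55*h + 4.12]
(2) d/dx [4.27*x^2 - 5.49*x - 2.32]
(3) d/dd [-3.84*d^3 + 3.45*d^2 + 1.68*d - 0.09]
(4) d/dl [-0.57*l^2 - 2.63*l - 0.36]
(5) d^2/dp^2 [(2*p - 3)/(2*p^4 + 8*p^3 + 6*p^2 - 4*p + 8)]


(1) = 2.94*h + 2.26
(2) = 8.54*x - 5.49
(3) = -11.52*d^2 + 6.9*d + 1.68
(4) = -1.14*l - 2.63
(5) = (12*p^7 + 34*p^6 - 66*p^5 - 285*p^4 - 322*p^3 - 129*p^2 + 126*p + 40)/(p^12 + 12*p^11 + 57*p^10 + 130*p^9 + 135*p^8 + 72*p^7 + 159*p^6 + 234*p^5 + 40*p^3 + 192*p^2 - 96*p + 64)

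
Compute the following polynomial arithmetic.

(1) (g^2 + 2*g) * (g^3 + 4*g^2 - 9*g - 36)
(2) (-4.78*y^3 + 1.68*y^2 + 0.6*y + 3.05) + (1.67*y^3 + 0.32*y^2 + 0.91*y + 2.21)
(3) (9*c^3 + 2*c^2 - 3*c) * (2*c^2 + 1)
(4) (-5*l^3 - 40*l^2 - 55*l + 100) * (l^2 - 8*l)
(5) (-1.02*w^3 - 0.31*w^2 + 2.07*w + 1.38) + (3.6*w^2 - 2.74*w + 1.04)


(1) = g^5 + 6*g^4 - g^3 - 54*g^2 - 72*g
(2) = -3.11*y^3 + 2.0*y^2 + 1.51*y + 5.26
(3) = 18*c^5 + 4*c^4 + 3*c^3 + 2*c^2 - 3*c
(4) = -5*l^5 + 265*l^3 + 540*l^2 - 800*l
(5) = -1.02*w^3 + 3.29*w^2 - 0.67*w + 2.42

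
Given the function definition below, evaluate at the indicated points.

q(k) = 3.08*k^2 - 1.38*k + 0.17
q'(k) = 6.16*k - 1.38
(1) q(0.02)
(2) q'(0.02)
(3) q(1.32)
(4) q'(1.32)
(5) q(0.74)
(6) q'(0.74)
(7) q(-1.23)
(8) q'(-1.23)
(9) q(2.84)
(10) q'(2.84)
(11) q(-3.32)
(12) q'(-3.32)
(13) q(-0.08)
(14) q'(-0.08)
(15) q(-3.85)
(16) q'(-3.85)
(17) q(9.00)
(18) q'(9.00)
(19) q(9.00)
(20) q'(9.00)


(1) = 0.14
(2) = -1.26
(3) = 3.71
(4) = 6.75
(5) = 0.84
(6) = 3.18
(7) = 6.53
(8) = -8.96
(9) = 21.09
(10) = 16.11
(11) = 38.70
(12) = -21.83
(13) = 0.30
(14) = -1.87
(15) = 51.14
(16) = -25.10
(17) = 237.23
(18) = 54.06
(19) = 237.23
(20) = 54.06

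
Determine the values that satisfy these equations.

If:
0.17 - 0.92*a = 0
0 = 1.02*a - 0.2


Then:
No Solution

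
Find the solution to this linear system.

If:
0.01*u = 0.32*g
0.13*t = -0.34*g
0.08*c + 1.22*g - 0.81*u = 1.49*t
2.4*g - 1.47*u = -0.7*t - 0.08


Then:
c = 0.45
g = 0.00
t = -0.00
u = 0.06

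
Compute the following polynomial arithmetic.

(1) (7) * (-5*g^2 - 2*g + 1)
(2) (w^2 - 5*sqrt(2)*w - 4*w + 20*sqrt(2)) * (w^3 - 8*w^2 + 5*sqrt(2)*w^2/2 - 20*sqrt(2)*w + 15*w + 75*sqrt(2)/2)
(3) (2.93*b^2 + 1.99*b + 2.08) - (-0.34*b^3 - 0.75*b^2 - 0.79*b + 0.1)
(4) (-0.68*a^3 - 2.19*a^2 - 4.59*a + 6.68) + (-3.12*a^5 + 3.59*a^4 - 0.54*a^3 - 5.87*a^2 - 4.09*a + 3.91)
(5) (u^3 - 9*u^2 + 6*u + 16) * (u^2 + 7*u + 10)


(1) = -35*g^2 - 14*g + 7
(2) = w^5 - 12*w^4 - 5*sqrt(2)*w^4/2 + 22*w^3 + 30*sqrt(2)*w^3 - 235*sqrt(2)*w^2/2 + 240*w^2 - 1175*w + 150*sqrt(2)*w + 1500
(3) = 0.34*b^3 + 3.68*b^2 + 2.78*b + 1.98
(4) = -3.12*a^5 + 3.59*a^4 - 1.22*a^3 - 8.06*a^2 - 8.68*a + 10.59
(5) = u^5 - 2*u^4 - 47*u^3 - 32*u^2 + 172*u + 160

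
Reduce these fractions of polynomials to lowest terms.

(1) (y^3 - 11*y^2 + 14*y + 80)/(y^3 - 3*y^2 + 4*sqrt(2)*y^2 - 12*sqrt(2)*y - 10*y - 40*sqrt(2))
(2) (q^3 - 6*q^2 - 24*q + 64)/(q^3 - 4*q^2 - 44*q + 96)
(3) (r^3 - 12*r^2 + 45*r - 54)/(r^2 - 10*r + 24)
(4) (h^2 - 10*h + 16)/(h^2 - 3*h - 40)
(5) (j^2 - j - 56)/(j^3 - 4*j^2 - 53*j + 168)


(1) = (y - 8)/(y + 4*sqrt(2))
(2) = (q + 4)/(q + 6)
(3) = (r^2 - 6*r + 9)/(r - 4)
(4) = (h - 2)/(h + 5)
(5) = 1/(j - 3)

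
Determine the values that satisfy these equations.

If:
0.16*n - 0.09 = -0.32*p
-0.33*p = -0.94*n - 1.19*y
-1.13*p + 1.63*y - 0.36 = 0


Then:
n = -0.58
p = 0.57
y = 0.62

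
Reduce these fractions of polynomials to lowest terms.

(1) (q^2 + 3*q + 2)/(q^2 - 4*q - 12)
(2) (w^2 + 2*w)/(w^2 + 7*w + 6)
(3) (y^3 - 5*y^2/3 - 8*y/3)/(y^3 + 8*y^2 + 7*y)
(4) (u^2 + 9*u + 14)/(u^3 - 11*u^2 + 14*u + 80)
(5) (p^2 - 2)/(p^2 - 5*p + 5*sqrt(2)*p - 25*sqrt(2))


(1) = (q + 1)/(q - 6)
(2) = (w^2 + 2*w)/(w^2 + 7*w + 6)
(3) = (3*y - 8)/(3*y + 21)
(4) = (u + 7)/(u^2 - 13*u + 40)
(5) = (p^2 - 2)/(p^2 + p*(-5 + 5*sqrt(2)) - 25*sqrt(2))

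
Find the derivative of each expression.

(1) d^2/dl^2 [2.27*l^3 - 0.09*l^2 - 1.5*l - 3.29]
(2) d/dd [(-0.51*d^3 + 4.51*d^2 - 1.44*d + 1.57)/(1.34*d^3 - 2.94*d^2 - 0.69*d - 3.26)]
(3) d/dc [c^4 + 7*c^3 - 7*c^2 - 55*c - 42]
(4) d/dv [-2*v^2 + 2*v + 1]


(1) = 13.62*l - 0.18
(2) = (-4.544*d^4 + 4.563*d^3 - 8.6691*d^2 - 20.1736*d + 5.7777)/(1.7956*d^6 - 7.8792*d^5 + 6.7944*d^4 - 4.6796*d^3 + 19.6449*d^2 + 4.4988*d + 10.6276)
(3) = 4*c^3 + 21*c^2 - 14*c - 55
(4) = 2 - 4*v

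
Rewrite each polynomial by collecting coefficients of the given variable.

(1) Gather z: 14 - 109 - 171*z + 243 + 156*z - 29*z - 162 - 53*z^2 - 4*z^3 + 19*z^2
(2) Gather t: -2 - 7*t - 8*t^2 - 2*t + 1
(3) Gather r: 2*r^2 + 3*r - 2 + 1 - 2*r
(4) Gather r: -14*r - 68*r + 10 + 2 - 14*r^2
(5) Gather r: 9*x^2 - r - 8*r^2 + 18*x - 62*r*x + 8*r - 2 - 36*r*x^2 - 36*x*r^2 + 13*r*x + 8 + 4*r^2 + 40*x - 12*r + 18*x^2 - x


(1) = -4*z^3 - 34*z^2 - 44*z - 14
(2) = -8*t^2 - 9*t - 1
(3) = 2*r^2 + r - 1
(4) = -14*r^2 - 82*r + 12
(5) = r^2*(-36*x - 4) + r*(-36*x^2 - 49*x - 5) + 27*x^2 + 57*x + 6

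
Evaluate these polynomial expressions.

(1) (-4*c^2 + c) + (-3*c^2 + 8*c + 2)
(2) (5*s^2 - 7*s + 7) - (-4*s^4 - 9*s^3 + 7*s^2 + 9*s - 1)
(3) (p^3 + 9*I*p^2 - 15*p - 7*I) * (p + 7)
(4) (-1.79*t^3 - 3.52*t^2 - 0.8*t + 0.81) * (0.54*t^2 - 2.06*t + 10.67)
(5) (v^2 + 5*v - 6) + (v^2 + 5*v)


(1) = -7*c^2 + 9*c + 2
(2) = 4*s^4 + 9*s^3 - 2*s^2 - 16*s + 8
(3) = p^4 + 7*p^3 + 9*I*p^3 - 15*p^2 + 63*I*p^2 - 105*p - 7*I*p - 49*I
(4) = -0.9666*t^5 + 1.7866*t^4 - 12.2801*t^3 - 35.473*t^2 - 10.2046*t + 8.6427
(5) = 2*v^2 + 10*v - 6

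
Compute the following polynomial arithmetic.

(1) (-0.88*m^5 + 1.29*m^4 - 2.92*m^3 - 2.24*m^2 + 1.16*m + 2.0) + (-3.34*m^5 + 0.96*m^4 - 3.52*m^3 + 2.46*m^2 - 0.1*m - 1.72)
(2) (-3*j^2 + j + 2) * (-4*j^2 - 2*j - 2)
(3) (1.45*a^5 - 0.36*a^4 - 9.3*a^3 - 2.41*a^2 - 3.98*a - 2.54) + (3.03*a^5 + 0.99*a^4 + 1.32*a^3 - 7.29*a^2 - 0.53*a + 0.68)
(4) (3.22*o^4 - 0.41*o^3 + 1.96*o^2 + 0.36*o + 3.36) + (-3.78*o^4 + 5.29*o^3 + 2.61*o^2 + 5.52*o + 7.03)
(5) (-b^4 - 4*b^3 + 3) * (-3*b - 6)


(1) = -4.22*m^5 + 2.25*m^4 - 6.44*m^3 + 0.22*m^2 + 1.06*m + 0.28
(2) = 12*j^4 + 2*j^3 - 4*j^2 - 6*j - 4
(3) = 4.48*a^5 + 0.63*a^4 - 7.98*a^3 - 9.7*a^2 - 4.51*a - 1.86
(4) = -0.56*o^4 + 4.88*o^3 + 4.57*o^2 + 5.88*o + 10.39
(5) = 3*b^5 + 18*b^4 + 24*b^3 - 9*b - 18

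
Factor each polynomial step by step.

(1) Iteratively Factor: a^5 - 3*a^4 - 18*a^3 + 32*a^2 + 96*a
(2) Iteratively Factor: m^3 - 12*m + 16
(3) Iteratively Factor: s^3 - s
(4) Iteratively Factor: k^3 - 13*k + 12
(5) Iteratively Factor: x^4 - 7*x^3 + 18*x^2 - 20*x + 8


(1) = (a - 4)*(a^4 + a^3 - 14*a^2 - 24*a) = (a - 4)^2*(a^3 + 5*a^2 + 6*a) = (a - 4)^2*(a + 2)*(a^2 + 3*a) = a*(a - 4)^2*(a + 2)*(a + 3)
(2) = (m + 4)*(m^2 - 4*m + 4) = (m - 2)*(m + 4)*(m - 2)
(3) = (s + 1)*(s^2 - s) = (s - 1)*(s + 1)*(s)
(4) = (k - 1)*(k^2 + k - 12) = (k - 3)*(k - 1)*(k + 4)
(5) = (x - 2)*(x^3 - 5*x^2 + 8*x - 4) = (x - 2)^2*(x^2 - 3*x + 2) = (x - 2)^2*(x - 1)*(x - 2)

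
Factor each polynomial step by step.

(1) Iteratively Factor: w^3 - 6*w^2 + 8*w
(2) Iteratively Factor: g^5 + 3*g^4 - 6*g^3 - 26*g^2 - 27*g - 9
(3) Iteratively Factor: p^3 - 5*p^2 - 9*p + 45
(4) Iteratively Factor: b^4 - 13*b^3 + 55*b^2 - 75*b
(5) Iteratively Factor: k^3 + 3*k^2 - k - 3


(1) = (w - 2)*(w^2 - 4*w) = w*(w - 2)*(w - 4)
(2) = (g + 1)*(g^4 + 2*g^3 - 8*g^2 - 18*g - 9) = (g - 3)*(g + 1)*(g^3 + 5*g^2 + 7*g + 3) = (g - 3)*(g + 1)*(g + 3)*(g^2 + 2*g + 1) = (g - 3)*(g + 1)^2*(g + 3)*(g + 1)
(3) = (p - 3)*(p^2 - 2*p - 15) = (p - 3)*(p + 3)*(p - 5)
(4) = (b - 3)*(b^3 - 10*b^2 + 25*b) = (b - 5)*(b - 3)*(b^2 - 5*b) = b*(b - 5)*(b - 3)*(b - 5)
(5) = (k + 3)*(k^2 - 1) = (k - 1)*(k + 3)*(k + 1)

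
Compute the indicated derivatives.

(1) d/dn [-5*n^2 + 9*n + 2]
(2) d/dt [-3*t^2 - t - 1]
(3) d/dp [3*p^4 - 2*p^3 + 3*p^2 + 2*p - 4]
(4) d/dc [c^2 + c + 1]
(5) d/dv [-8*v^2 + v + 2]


(1) = 9 - 10*n
(2) = -6*t - 1
(3) = 12*p^3 - 6*p^2 + 6*p + 2
(4) = 2*c + 1
(5) = 1 - 16*v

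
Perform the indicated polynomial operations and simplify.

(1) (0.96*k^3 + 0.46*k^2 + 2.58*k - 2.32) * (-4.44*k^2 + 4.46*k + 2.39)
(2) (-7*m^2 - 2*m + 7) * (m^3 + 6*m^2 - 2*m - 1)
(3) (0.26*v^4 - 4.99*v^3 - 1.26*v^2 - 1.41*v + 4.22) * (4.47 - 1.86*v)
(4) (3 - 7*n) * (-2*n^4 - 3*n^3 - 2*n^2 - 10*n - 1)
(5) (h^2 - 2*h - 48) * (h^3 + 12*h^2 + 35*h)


(1) = -4.2624*k^5 + 2.2392*k^4 - 7.1092*k^3 + 22.907*k^2 - 4.181*k - 5.5448
(2) = -7*m^5 - 44*m^4 + 9*m^3 + 53*m^2 - 12*m - 7
(3) = -0.4836*v^5 + 10.4436*v^4 - 19.9617*v^3 - 3.0096*v^2 - 14.1519*v + 18.8634
(4) = 14*n^5 + 15*n^4 + 5*n^3 + 64*n^2 - 23*n - 3
(5) = h^5 + 10*h^4 - 37*h^3 - 646*h^2 - 1680*h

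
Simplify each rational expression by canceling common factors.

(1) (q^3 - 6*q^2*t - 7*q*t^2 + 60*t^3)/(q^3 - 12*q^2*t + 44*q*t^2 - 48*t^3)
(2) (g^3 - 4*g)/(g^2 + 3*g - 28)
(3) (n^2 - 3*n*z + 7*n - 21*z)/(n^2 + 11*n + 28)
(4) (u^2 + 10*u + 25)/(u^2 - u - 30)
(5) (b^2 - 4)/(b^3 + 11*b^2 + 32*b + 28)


(1) = (q^2 - 2*q*t - 15*t^2)/(q^2 - 8*q*t + 12*t^2)
(2) = (g^3 - 4*g)/(g^2 + 3*g - 28)
(3) = (n - 3*z)/(n + 4)
(4) = (u + 5)/(u - 6)
(5) = (b - 2)/(b^2 + 9*b + 14)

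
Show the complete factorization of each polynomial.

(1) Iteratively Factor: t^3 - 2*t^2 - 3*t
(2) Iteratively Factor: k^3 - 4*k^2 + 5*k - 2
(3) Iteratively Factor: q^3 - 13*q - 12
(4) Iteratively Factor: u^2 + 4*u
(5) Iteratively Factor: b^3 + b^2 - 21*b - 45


(1) = (t + 1)*(t^2 - 3*t) = (t - 3)*(t + 1)*(t)
(2) = (k - 1)*(k^2 - 3*k + 2) = (k - 2)*(k - 1)*(k - 1)
(3) = (q - 4)*(q^2 + 4*q + 3) = (q - 4)*(q + 3)*(q + 1)
(4) = (u)*(u + 4)
(5) = (b + 3)*(b^2 - 2*b - 15) = (b - 5)*(b + 3)*(b + 3)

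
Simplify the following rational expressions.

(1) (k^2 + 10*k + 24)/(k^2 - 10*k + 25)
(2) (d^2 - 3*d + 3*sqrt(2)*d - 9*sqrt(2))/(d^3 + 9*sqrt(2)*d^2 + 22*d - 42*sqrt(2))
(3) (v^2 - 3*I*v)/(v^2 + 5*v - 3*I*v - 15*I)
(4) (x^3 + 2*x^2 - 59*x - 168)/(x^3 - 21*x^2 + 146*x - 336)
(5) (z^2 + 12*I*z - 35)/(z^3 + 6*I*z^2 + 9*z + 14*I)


(1) = (k^2 + 10*k + 24)/(k^2 - 10*k + 25)
(2) = (d - 3)/(d^2 + 6*sqrt(2)*d - 14)
(3) = v/(v + 5)
(4) = (x^2 + 10*x + 21)/(x^2 - 13*x + 42)
(5) = (z + 5*I)/(z^2 - I*z + 2)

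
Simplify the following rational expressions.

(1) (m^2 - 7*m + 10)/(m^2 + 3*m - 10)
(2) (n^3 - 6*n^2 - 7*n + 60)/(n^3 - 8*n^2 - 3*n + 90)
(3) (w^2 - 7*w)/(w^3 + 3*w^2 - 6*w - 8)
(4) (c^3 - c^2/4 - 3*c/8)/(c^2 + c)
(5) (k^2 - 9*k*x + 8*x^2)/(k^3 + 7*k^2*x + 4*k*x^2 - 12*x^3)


(1) = (m - 5)/(m + 5)
(2) = (n - 4)/(n - 6)
(3) = (w^2 - 7*w)/(w^3 + 3*w^2 - 6*w - 8)
(4) = (8*c^2 - 2*c - 3)/(8*c + 8)
(5) = (k - 8*x)/(k^2 + 8*k*x + 12*x^2)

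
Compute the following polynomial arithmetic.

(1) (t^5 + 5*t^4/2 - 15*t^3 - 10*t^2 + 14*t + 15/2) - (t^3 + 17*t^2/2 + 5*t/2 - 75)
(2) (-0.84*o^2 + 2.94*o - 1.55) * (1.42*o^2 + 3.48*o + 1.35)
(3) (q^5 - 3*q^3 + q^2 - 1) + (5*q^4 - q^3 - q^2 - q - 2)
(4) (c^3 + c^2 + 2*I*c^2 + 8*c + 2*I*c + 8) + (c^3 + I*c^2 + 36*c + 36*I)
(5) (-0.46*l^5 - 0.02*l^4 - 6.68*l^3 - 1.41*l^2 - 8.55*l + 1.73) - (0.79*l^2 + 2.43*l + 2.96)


(1) = t^5 + 5*t^4/2 - 16*t^3 - 37*t^2/2 + 23*t/2 + 165/2
(2) = -1.1928*o^4 + 1.2516*o^3 + 6.8962*o^2 - 1.425*o - 2.0925
(3) = q^5 + 5*q^4 - 4*q^3 - q - 3
(4) = 2*c^3 + c^2 + 3*I*c^2 + 44*c + 2*I*c + 8 + 36*I
(5) = -0.46*l^5 - 0.02*l^4 - 6.68*l^3 - 2.2*l^2 - 10.98*l - 1.23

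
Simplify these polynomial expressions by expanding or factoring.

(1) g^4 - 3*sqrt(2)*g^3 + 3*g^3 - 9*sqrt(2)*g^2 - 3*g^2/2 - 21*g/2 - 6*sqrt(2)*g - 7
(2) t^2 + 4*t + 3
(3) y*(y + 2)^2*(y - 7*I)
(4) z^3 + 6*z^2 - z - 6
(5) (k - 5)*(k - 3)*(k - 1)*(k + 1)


(1) = (g + 1)*(g + 2)*(g - 7*sqrt(2)/2)*(g + sqrt(2)/2)
(2) = (t + 1)*(t + 3)
(3) = y^4 + 4*y^3 - 7*I*y^3 + 4*y^2 - 28*I*y^2 - 28*I*y
(4) = (z - 1)*(z + 1)*(z + 6)
(5) = k^4 - 8*k^3 + 14*k^2 + 8*k - 15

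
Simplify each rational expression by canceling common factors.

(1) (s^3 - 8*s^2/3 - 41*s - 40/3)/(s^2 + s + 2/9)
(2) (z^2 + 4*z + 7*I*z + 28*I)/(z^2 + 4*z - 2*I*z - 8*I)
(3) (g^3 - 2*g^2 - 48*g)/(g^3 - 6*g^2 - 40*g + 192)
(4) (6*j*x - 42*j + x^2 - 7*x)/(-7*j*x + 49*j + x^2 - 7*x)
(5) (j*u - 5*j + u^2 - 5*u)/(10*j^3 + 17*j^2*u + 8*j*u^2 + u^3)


(1) = (3*s^2 - 9*s - 120)/(3*s + 2)
(2) = (z + 7*I)/(z - 2*I)
(3) = g/(g - 4)
(4) = (6*j + x)/(-7*j + x)
(5) = (u - 5)/(10*j^2 + 7*j*u + u^2)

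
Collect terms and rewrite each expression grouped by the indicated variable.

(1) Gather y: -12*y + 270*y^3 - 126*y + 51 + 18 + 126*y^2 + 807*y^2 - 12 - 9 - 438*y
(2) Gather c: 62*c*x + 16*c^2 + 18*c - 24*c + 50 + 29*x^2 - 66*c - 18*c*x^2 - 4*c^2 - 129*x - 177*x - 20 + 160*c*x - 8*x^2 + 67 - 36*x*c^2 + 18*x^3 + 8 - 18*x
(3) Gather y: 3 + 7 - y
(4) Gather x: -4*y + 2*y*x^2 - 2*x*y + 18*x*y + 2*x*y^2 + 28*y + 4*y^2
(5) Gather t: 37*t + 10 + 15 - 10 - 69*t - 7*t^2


(1) = 270*y^3 + 933*y^2 - 576*y + 48
(2) = c^2*(12 - 36*x) + c*(-18*x^2 + 222*x - 72) + 18*x^3 + 21*x^2 - 324*x + 105
(3) = 10 - y
(4) = 2*x^2*y + x*(2*y^2 + 16*y) + 4*y^2 + 24*y
(5) = -7*t^2 - 32*t + 15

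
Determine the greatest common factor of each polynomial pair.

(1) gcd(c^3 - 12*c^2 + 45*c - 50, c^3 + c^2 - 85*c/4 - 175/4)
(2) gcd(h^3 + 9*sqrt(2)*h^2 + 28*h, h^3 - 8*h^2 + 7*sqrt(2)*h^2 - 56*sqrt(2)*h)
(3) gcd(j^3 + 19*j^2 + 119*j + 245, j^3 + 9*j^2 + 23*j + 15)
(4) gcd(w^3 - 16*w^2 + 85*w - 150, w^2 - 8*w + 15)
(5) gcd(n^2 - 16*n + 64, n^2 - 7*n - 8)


(1) = gcd((c - 5)^2*(c - 2), (c - 5)*(c + 5/2)*(c + 7/2)) = c - 5
(2) = h^2 + 7*sqrt(2)*h
(3) = gcd((j + 5)*(j + 7)^2, (j + 1)*(j + 3)*(j + 5)) = j + 5
(4) = gcd((w - 6)*(w - 5)^2, (w - 5)*(w - 3)) = w - 5
(5) = n - 8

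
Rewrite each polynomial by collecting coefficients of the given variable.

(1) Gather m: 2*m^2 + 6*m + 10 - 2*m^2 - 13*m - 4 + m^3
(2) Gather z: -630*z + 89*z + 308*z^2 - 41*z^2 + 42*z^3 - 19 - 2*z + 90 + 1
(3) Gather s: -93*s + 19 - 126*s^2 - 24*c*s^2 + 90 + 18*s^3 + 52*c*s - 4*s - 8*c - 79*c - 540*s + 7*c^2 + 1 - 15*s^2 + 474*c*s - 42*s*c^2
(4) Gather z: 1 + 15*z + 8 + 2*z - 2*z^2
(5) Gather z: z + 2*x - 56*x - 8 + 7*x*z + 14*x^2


(1) = m^3 - 7*m + 6
(2) = 42*z^3 + 267*z^2 - 543*z + 72
(3) = 7*c^2 - 87*c + 18*s^3 + s^2*(-24*c - 141) + s*(-42*c^2 + 526*c - 637) + 110
(4) = -2*z^2 + 17*z + 9
(5) = 14*x^2 - 54*x + z*(7*x + 1) - 8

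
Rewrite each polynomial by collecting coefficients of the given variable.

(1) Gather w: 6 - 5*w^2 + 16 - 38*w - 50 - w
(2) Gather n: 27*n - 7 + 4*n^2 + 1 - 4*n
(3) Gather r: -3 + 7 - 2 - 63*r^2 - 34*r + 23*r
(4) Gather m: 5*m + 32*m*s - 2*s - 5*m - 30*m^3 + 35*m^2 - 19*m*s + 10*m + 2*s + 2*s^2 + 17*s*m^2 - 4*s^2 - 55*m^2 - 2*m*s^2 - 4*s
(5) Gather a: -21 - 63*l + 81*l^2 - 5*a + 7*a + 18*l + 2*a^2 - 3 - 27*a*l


(1) = -5*w^2 - 39*w - 28
(2) = 4*n^2 + 23*n - 6
(3) = -63*r^2 - 11*r + 2
(4) = -30*m^3 + m^2*(17*s - 20) + m*(-2*s^2 + 13*s + 10) - 2*s^2 - 4*s
(5) = 2*a^2 + a*(2 - 27*l) + 81*l^2 - 45*l - 24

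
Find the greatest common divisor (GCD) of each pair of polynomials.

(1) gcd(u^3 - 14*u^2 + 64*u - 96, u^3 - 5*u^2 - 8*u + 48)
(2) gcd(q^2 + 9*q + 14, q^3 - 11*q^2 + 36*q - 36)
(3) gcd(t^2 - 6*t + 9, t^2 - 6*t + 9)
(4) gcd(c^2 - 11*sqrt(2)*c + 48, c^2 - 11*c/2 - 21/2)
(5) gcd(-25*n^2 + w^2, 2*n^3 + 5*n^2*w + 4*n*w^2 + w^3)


(1) = u^2 - 8*u + 16
(2) = gcd((q + 2)*(q + 7), (q - 6)*(q - 3)*(q - 2)) = 1
(3) = t^2 - 6*t + 9
(4) = 1
(5) = 1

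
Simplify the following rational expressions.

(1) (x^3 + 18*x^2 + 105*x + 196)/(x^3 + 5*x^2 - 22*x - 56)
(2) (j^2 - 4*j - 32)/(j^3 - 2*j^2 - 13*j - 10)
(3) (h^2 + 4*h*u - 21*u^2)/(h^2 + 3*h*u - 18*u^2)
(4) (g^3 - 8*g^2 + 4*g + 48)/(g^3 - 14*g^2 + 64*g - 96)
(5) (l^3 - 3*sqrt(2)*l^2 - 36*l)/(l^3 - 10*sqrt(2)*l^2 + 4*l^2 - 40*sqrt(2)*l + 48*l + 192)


(1) = (x^2 + 11*x + 28)/(x^2 - 2*x - 8)
(2) = (j^2 - 4*j - 32)/(j^3 - 2*j^2 - 13*j - 10)
(3) = (h + 7*u)/(h + 6*u)
(4) = (g + 2)/(g - 4)
(5) = (l^2 + 3*sqrt(2)*l)/(l^2 + l*(4 - 4*sqrt(2)) - 16*sqrt(2))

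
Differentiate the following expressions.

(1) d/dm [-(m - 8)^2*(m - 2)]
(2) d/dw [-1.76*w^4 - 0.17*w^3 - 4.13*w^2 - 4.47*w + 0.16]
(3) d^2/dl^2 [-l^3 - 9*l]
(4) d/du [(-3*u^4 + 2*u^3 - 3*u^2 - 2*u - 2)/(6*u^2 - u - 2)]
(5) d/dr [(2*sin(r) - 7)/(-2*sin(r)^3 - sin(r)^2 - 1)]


(1) = 3*(4 - m)*(m - 8)
(2) = -7.04*w^3 - 0.51*w^2 - 8.26*w - 4.47
(3) = -6*l
(4) = (-36*u^5 + 21*u^4 + 20*u^3 + 3*u^2 + 36*u + 2)/(36*u^4 - 12*u^3 - 23*u^2 + 4*u + 4)
(5) = 2*(-4*sin(r) - sin(3*r) + 10*cos(2*r) - 11)*cos(r)/(2*sin(r)^3 + sin(r)^2 + 1)^2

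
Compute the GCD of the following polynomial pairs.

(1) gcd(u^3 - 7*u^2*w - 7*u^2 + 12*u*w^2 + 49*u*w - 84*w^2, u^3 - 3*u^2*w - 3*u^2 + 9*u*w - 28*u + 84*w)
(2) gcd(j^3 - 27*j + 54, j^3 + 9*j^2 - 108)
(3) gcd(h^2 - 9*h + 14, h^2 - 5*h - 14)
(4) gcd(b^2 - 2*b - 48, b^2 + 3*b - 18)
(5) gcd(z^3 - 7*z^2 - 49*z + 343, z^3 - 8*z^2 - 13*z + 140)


(1) = u^2 - 3*u*w - 7*u + 21*w
(2) = gcd((j - 3)^2*(j + 6), (j - 3)*(j + 6)^2) = j^2 + 3*j - 18
(3) = h - 7
(4) = gcd((b - 8)*(b + 6), (b - 3)*(b + 6)) = b + 6
(5) = gcd((z - 7)^2*(z + 7), (z - 7)*(z - 5)*(z + 4)) = z - 7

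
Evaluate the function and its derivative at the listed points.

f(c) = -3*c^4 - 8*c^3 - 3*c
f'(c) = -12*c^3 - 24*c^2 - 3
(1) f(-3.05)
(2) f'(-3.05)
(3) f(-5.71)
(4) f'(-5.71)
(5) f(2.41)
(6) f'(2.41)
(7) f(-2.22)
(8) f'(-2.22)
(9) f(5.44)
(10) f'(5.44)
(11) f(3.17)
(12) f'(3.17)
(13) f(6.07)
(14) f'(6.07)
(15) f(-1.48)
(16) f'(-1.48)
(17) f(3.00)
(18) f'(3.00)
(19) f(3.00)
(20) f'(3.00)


(1) = -23.48
(2) = 114.21
(3) = -1682.60
(4) = 1448.53
(5) = -220.41
(6) = -310.36
(7) = 21.32
(8) = 10.01
(9) = -3931.58
(10) = -2645.12
(11) = -567.29
(12) = -626.43
(13) = -5880.04
(14) = -3571.06
(15) = 15.98
(16) = -16.67
(17) = -468.00
(18) = -543.00
(19) = -468.00
(20) = -543.00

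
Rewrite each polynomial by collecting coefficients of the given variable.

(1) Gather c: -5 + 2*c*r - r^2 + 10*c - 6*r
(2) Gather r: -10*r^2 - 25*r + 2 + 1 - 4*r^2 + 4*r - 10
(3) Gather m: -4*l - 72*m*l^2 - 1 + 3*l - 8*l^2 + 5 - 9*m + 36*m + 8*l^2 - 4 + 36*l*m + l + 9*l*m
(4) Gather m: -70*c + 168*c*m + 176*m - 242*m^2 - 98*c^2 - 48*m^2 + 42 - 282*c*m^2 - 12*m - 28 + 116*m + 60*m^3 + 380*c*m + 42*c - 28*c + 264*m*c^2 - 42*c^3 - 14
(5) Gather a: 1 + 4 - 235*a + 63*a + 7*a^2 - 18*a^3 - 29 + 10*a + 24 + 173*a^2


(1) = c*(2*r + 10) - r^2 - 6*r - 5
(2) = -14*r^2 - 21*r - 7
(3) = m*(-72*l^2 + 45*l + 27)
(4) = -42*c^3 - 98*c^2 - 56*c + 60*m^3 + m^2*(-282*c - 290) + m*(264*c^2 + 548*c + 280)
(5) = -18*a^3 + 180*a^2 - 162*a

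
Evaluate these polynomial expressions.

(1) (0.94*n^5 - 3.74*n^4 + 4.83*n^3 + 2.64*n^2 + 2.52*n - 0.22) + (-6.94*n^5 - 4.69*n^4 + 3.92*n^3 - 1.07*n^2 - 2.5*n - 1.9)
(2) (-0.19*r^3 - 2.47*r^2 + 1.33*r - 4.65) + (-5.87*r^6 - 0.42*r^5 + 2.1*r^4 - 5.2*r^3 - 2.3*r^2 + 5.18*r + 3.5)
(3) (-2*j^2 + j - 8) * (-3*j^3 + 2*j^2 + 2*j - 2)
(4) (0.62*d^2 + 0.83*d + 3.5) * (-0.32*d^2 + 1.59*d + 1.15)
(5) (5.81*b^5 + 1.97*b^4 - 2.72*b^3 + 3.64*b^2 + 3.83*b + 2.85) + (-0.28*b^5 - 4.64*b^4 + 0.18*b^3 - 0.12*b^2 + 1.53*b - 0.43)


(1) = -6.0*n^5 - 8.43*n^4 + 8.75*n^3 + 1.57*n^2 + 0.02*n - 2.12
(2) = -5.87*r^6 - 0.42*r^5 + 2.1*r^4 - 5.39*r^3 - 4.77*r^2 + 6.51*r - 1.15
(3) = 6*j^5 - 7*j^4 + 22*j^3 - 10*j^2 - 18*j + 16
(4) = -0.1984*d^4 + 0.7202*d^3 + 0.9127*d^2 + 6.5195*d + 4.025
(5) = 5.53*b^5 - 2.67*b^4 - 2.54*b^3 + 3.52*b^2 + 5.36*b + 2.42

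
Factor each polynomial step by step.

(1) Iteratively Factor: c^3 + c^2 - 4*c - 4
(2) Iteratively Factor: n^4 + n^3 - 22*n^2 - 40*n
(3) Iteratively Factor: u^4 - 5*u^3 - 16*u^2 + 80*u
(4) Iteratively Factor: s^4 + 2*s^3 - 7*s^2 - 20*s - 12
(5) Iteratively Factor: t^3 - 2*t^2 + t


(1) = (c + 1)*(c^2 - 4) = (c - 2)*(c + 1)*(c + 2)
(2) = (n)*(n^3 + n^2 - 22*n - 40) = n*(n + 4)*(n^2 - 3*n - 10) = n*(n + 2)*(n + 4)*(n - 5)
(3) = (u)*(u^3 - 5*u^2 - 16*u + 80) = u*(u + 4)*(u^2 - 9*u + 20) = u*(u - 4)*(u + 4)*(u - 5)
(4) = (s + 2)*(s^3 - 7*s - 6) = (s + 2)^2*(s^2 - 2*s - 3) = (s + 1)*(s + 2)^2*(s - 3)
(5) = (t - 1)*(t^2 - t) = (t - 1)^2*(t)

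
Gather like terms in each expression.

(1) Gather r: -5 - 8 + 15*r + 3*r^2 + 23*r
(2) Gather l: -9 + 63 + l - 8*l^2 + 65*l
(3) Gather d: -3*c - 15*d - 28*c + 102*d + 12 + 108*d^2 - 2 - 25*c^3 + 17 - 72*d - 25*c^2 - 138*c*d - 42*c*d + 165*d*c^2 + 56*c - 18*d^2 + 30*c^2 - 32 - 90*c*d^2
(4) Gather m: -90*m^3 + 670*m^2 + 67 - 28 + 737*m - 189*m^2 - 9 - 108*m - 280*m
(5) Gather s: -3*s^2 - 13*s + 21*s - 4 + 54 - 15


(1) = 3*r^2 + 38*r - 13
(2) = -8*l^2 + 66*l + 54
(3) = -25*c^3 + 5*c^2 + 25*c + d^2*(90 - 90*c) + d*(165*c^2 - 180*c + 15) - 5
(4) = -90*m^3 + 481*m^2 + 349*m + 30
(5) = -3*s^2 + 8*s + 35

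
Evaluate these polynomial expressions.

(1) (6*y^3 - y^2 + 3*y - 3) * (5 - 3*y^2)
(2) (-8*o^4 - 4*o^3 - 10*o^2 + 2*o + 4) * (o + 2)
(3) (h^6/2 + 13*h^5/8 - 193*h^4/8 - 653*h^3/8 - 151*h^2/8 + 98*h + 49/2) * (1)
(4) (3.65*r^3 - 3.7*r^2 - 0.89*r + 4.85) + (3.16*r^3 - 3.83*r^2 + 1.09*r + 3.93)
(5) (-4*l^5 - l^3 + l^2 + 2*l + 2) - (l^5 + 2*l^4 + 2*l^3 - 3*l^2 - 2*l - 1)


(1) = -18*y^5 + 3*y^4 + 21*y^3 + 4*y^2 + 15*y - 15
(2) = -8*o^5 - 20*o^4 - 18*o^3 - 18*o^2 + 8*o + 8
(3) = h^6/2 + 13*h^5/8 - 193*h^4/8 - 653*h^3/8 - 151*h^2/8 + 98*h + 49/2
(4) = 6.81*r^3 - 7.53*r^2 + 0.2*r + 8.78
(5) = -5*l^5 - 2*l^4 - 3*l^3 + 4*l^2 + 4*l + 3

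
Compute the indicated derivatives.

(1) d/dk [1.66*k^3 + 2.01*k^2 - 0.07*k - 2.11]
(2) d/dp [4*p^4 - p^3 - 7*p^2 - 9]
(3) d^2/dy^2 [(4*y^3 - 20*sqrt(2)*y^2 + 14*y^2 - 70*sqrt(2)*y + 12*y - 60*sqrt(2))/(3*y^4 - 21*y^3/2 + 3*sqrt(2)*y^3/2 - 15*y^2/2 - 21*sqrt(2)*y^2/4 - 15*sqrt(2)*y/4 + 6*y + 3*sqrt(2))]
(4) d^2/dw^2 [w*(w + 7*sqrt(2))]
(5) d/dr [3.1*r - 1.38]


(1) = 4.98*k^2 + 4.02*k - 0.07
(2) = p*(16*p^2 - 3*p - 14)
(3) = 16*(16*y^9 - 240*sqrt(2)*y^8 + 168*y^8 - 672*sqrt(2)*y^7 - 420*y^7 - 2786*y^6 + 4376*sqrt(2)*y^6 + 5220*y^5 + 4164*sqrt(2)*y^5 - 19497*sqrt(2)*y^4 + 13860*y^4 - 18630*sqrt(2)*y^3 - 16987*y^3 - 30240*y^2 - 606*sqrt(2)*y^2 - 8100*y - 1410*sqrt(2)*y - 3506*sqrt(2) + 2552)/(3*(32*y^12 - 336*y^11 + 48*sqrt(2)*y^11 - 504*sqrt(2)*y^10 + 984*y^10 - 4*y^9 + 1412*sqrt(2)*y^9 - 2280*y^8 + 666*sqrt(2)*y^8 - 5292*sqrt(2)*y^7 + 42*y^7 - 2282*y^6 - 937*sqrt(2)*y^6 - 1206*y^5 + 3945*sqrt(2)*y^5 - 393*sqrt(2)*y^4 + 3906*y^4 - 629*sqrt(2)*y^3 + 40*y^3 - 1440*y^2 + 348*sqrt(2)*y^2 - 240*sqrt(2)*y + 384*y + 64*sqrt(2)))
(4) = 2
(5) = 3.10000000000000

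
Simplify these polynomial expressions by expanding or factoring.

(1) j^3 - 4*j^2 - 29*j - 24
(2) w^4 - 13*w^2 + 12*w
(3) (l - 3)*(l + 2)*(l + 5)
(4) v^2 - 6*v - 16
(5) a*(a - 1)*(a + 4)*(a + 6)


(1) = (j - 8)*(j + 1)*(j + 3)
(2) = w*(w - 3)*(w - 1)*(w + 4)
(3) = l^3 + 4*l^2 - 11*l - 30
(4) = (v - 8)*(v + 2)
(5) = a^4 + 9*a^3 + 14*a^2 - 24*a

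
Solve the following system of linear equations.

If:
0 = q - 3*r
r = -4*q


Then:
q = 0
r = 0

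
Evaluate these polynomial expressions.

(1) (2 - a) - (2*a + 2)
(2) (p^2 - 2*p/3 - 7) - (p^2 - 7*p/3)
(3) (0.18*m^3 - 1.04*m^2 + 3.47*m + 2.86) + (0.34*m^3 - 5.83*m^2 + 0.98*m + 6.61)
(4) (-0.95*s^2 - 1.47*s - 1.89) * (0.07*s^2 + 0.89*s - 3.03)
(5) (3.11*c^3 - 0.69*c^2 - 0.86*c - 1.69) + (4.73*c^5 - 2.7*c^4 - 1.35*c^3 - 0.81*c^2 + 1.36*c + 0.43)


(1) = -3*a
(2) = 5*p/3 - 7
(3) = 0.52*m^3 - 6.87*m^2 + 4.45*m + 9.47
(4) = -0.0665*s^4 - 0.9484*s^3 + 1.4379*s^2 + 2.772*s + 5.7267
(5) = 4.73*c^5 - 2.7*c^4 + 1.76*c^3 - 1.5*c^2 + 0.5*c - 1.26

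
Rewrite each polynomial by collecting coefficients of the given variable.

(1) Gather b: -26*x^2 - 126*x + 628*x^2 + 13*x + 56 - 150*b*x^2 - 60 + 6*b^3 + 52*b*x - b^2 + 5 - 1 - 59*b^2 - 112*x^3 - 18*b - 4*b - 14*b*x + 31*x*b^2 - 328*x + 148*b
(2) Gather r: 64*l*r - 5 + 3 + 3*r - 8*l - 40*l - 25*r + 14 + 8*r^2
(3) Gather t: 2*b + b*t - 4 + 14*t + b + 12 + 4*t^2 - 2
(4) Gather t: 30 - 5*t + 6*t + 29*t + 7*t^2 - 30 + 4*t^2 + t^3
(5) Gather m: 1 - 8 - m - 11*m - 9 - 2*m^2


(1) = 6*b^3 + b^2*(31*x - 60) + b*(-150*x^2 + 38*x + 126) - 112*x^3 + 602*x^2 - 441*x
(2) = -48*l + 8*r^2 + r*(64*l - 22) + 12
(3) = 3*b + 4*t^2 + t*(b + 14) + 6
(4) = t^3 + 11*t^2 + 30*t
(5) = -2*m^2 - 12*m - 16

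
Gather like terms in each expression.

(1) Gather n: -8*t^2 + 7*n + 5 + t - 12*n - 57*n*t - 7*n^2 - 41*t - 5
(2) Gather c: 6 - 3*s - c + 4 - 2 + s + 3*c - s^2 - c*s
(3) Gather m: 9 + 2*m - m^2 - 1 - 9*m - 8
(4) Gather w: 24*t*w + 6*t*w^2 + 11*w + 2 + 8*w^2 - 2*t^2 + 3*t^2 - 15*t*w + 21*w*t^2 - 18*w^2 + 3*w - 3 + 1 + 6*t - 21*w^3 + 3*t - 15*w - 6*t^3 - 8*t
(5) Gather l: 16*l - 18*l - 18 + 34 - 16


(1) = -7*n^2 + n*(-57*t - 5) - 8*t^2 - 40*t
(2) = c*(2 - s) - s^2 - 2*s + 8
(3) = -m^2 - 7*m
(4) = -6*t^3 + t^2 + t - 21*w^3 + w^2*(6*t - 10) + w*(21*t^2 + 9*t - 1)
(5) = -2*l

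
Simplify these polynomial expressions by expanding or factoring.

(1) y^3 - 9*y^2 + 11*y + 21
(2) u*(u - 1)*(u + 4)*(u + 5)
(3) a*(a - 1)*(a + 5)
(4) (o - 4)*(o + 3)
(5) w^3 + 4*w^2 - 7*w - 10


(1) = (y - 7)*(y - 3)*(y + 1)
(2) = u^4 + 8*u^3 + 11*u^2 - 20*u
(3) = a^3 + 4*a^2 - 5*a
(4) = o^2 - o - 12
(5) = (w - 2)*(w + 1)*(w + 5)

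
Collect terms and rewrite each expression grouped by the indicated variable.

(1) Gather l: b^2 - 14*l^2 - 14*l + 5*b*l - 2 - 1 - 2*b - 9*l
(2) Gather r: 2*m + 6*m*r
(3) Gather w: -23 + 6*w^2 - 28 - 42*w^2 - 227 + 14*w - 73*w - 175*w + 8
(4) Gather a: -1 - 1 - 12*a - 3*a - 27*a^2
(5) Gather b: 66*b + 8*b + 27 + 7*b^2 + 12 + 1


(1) = b^2 - 2*b - 14*l^2 + l*(5*b - 23) - 3
(2) = 6*m*r + 2*m
(3) = -36*w^2 - 234*w - 270
(4) = -27*a^2 - 15*a - 2
(5) = 7*b^2 + 74*b + 40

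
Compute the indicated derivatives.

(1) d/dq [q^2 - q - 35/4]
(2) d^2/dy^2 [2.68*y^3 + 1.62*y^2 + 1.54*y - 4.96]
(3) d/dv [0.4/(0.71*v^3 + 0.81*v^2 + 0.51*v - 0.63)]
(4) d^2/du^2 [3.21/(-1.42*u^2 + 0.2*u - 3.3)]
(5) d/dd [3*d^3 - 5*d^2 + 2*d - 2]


(1) = 2*q - 1
(2) = 16.08*y + 3.24
(3) = (-0.852*v^2 - 0.648*v - 0.204)/(0.71*v^3 + 0.81*v^2 + 0.51*v - 0.63)^2
(4) = (12.945288*u^2 - 1.82328*u - 3.21*(2.84*u - 0.2)*(5.68*u - 0.4) + 30.08412)/(1.42*u^2 - 0.2*u + 3.3)^3
(5) = 9*d^2 - 10*d + 2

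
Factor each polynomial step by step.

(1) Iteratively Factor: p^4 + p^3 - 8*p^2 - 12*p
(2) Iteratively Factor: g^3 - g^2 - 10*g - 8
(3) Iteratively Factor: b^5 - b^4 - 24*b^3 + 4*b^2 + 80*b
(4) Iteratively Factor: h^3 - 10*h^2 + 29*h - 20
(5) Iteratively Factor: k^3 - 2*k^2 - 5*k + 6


(1) = (p + 2)*(p^3 - p^2 - 6*p) = p*(p + 2)*(p^2 - p - 6) = p*(p + 2)^2*(p - 3)
(2) = (g - 4)*(g^2 + 3*g + 2) = (g - 4)*(g + 1)*(g + 2)
(3) = (b - 2)*(b^4 + b^3 - 22*b^2 - 40*b) = (b - 2)*(b + 4)*(b^3 - 3*b^2 - 10*b) = b*(b - 2)*(b + 4)*(b^2 - 3*b - 10) = b*(b - 2)*(b + 2)*(b + 4)*(b - 5)
(4) = (h - 1)*(h^2 - 9*h + 20) = (h - 4)*(h - 1)*(h - 5)
(5) = (k - 1)*(k^2 - k - 6) = (k - 3)*(k - 1)*(k + 2)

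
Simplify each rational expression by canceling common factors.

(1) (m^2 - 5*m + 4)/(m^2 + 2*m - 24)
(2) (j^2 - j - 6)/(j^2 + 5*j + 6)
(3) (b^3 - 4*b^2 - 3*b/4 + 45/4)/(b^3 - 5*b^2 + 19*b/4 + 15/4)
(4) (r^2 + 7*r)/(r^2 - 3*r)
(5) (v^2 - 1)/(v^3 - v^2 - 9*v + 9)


(1) = (m - 1)/(m + 6)
(2) = (j - 3)/(j + 3)
(3) = (2*b + 3)/(2*b + 1)
(4) = (r + 7)/(r - 3)
(5) = (v + 1)/(v^2 - 9)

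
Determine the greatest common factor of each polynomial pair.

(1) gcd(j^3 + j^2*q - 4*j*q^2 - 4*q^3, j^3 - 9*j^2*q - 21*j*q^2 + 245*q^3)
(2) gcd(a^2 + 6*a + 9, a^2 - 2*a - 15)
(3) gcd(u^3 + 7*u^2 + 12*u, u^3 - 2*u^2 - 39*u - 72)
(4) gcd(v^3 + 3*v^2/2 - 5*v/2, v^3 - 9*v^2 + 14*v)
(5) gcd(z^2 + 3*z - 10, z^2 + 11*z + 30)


(1) = 1
(2) = gcd((a + 3)^2, (a - 5)*(a + 3)) = a + 3
(3) = u + 3
(4) = gcd(v*(v - 1)*(v + 5/2), v*(v - 7)*(v - 2)) = v
(5) = gcd((z - 2)*(z + 5), (z + 5)*(z + 6)) = z + 5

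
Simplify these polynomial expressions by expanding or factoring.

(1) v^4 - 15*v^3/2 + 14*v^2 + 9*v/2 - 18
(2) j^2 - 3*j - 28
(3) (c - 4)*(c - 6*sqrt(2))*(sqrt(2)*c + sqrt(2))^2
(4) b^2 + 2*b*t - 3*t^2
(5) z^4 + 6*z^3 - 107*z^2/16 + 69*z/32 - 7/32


(1) = (v - 4)*(v - 3)*(v - 3/2)*(v + 1)
(2) = (j - 7)*(j + 4)
(3) = 2*c^4 - 12*sqrt(2)*c^3 - 4*c^3 - 14*c^2 + 24*sqrt(2)*c^2 - 8*c + 84*sqrt(2)*c + 48*sqrt(2)
(4) = (b - t)*(b + 3*t)
(5) = (z - 1/2)*(z - 1/4)^2*(z + 7)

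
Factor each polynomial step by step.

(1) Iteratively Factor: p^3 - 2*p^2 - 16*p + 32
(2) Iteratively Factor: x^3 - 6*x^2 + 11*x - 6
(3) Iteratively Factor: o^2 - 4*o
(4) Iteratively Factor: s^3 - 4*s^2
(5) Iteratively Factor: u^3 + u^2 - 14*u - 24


(1) = (p - 2)*(p^2 - 16) = (p - 2)*(p + 4)*(p - 4)
(2) = (x - 3)*(x^2 - 3*x + 2) = (x - 3)*(x - 2)*(x - 1)
(3) = (o - 4)*(o)
(4) = (s)*(s^2 - 4*s) = s^2*(s - 4)
(5) = (u + 3)*(u^2 - 2*u - 8) = (u + 2)*(u + 3)*(u - 4)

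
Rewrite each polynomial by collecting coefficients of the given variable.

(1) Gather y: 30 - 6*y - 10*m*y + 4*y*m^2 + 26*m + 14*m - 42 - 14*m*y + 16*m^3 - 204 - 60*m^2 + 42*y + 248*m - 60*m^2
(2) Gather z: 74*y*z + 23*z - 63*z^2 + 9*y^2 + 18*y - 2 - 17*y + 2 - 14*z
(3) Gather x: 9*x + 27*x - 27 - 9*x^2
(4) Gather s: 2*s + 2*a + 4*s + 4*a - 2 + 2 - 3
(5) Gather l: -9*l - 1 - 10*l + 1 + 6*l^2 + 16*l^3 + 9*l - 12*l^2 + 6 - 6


(1) = 16*m^3 - 120*m^2 + 288*m + y*(4*m^2 - 24*m + 36) - 216
(2) = 9*y^2 + y - 63*z^2 + z*(74*y + 9)
(3) = -9*x^2 + 36*x - 27
(4) = 6*a + 6*s - 3
(5) = 16*l^3 - 6*l^2 - 10*l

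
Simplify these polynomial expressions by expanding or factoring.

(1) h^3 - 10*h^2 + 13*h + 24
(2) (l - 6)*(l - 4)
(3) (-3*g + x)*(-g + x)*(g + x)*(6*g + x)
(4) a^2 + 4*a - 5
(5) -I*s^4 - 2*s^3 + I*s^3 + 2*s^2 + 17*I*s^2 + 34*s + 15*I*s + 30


(1) = (h - 8)*(h - 3)*(h + 1)
(2) = l^2 - 10*l + 24
(3) = 18*g^4 - 3*g^3*x - 19*g^2*x^2 + 3*g*x^3 + x^4
(4) = (a - 1)*(a + 5)
(5) = (s - 5)*(s + 3)*(s - 2*I)*(-I*s - I)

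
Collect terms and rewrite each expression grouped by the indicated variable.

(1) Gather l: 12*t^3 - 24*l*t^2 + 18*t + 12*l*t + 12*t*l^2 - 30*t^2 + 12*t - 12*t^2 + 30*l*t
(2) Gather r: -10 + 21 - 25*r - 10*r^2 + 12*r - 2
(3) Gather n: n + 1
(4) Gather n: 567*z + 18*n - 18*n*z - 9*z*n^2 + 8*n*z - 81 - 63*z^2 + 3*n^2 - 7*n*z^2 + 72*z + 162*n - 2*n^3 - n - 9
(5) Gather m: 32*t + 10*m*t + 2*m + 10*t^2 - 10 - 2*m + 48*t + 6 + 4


(1) = 12*l^2*t + l*(-24*t^2 + 42*t) + 12*t^3 - 42*t^2 + 30*t
(2) = -10*r^2 - 13*r + 9
(3) = n + 1
(4) = -2*n^3 + n^2*(3 - 9*z) + n*(-7*z^2 - 10*z + 179) - 63*z^2 + 639*z - 90
(5) = 10*m*t + 10*t^2 + 80*t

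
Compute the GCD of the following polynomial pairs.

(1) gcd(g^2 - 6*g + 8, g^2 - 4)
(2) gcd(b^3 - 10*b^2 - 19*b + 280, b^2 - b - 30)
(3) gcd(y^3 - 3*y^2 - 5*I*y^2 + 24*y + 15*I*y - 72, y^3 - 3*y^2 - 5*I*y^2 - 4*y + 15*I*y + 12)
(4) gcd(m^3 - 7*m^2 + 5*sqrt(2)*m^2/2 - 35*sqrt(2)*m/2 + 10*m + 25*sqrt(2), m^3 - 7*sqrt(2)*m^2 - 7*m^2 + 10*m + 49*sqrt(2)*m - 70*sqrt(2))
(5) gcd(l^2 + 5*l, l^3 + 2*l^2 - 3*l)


(1) = gcd((g - 4)*(g - 2), (g - 2)*(g + 2)) = g - 2
(2) = b + 5
(3) = y - 3
(4) = m^2 - 7*m + 10
(5) = l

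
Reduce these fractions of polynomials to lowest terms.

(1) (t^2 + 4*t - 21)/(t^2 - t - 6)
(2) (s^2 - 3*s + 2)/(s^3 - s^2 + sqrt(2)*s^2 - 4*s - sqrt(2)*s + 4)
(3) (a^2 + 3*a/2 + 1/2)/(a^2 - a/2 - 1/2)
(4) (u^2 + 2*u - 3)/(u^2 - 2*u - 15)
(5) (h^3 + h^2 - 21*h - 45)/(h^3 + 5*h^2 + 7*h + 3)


(1) = (t + 7)/(t + 2)
(2) = (s - 2)/(s^2 + sqrt(2)*s - 4)
(3) = (a + 1)/(a - 1)
(4) = (u - 1)/(u - 5)
(5) = (h^2 - 2*h - 15)/(h^2 + 2*h + 1)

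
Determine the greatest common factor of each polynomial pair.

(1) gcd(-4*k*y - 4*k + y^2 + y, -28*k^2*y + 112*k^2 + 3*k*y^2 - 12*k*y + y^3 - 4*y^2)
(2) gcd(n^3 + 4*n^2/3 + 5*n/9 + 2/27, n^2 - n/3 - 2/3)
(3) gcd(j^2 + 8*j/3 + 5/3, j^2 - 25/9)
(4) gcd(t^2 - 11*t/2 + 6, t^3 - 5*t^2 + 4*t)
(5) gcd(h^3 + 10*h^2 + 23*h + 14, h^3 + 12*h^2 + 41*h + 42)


(1) = -4*k + y
(2) = gcd((n + 1/3)^2*(n + 2/3), (n - 1)*(n + 2/3)) = n + 2/3
(3) = j + 5/3
(4) = t - 4
(5) = h^2 + 9*h + 14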